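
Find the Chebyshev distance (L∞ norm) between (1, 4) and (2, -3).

max(|x_i - y_i|) = max(|1 - 2|, |4 - (-3)|) = max(1, 7) = 7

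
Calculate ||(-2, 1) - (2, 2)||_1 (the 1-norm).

Σ|x_i - y_i| = |-2 - 2| + |1 - 2| = 4 + 1 = 5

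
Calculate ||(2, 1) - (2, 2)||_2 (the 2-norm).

(Σ|x_i - y_i|^2)^(1/2) = (|2 - 2|^2 + |1 - 2|^2)^(1/2)
= (0^2 + 1^2)^(1/2) = (0 + 1)^(1/2) = (1)^(1/2) = 1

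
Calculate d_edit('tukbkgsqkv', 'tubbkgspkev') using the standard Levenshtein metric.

Let D[i][j] be the edit distance between the first i characters of 'tukbkgsqkv' and the first j characters of 'tubbkgspkev', with D[i][0] = i, D[0][j] = j, and D[i][j] = D[i-1][j-1] if the characters match, else 1 + min(D[i-1][j], D[i][j-1], D[i-1][j-1]). Filling the table (rows: prefixes of 'tukbkgsqkv', columns: prefixes of 'tubbkgspkev'):
     ε  t  u  b  b  k  g  s  p  k  e  v
  ε  0  1  2  3  4  5  6  7  8  9 10 11
  t  1  0  1  2  3  4  5  6  7  8  9 10
  u  2  1  0  1  2  3  4  5  6  7  8  9
  k  3  2  1  1  2  2  3  4  5  6  7  8
  b  4  3  2  1  1  2  3  4  5  6  7  8
  k  5  4  3  2  2  1  2  3  4  5  6  7
  g  6  5  4  3  3  2  1  2  3  4  5  6
  s  7  6  5  4  4  3  2  1  2  3  4  5
  q  8  7  6  5  5  4  3  2  2  3  4  5
  k  9  8  7  6  6  5  4  3  3  2  3  4
  v 10  9  8  7  7  6  5  4  4  3  3  3
The bottom-right entry gives D[10][11] = 3, so no sequence of fewer than 3 edits works. Backtracking through the table gives one optimal edit sequence (3 edits):
  tukbkgsqkv → tubbkgsqkv (sub k→b @3)
  tubbkgsqkv → tubbkgspkv (sub q→p @8)
  tubbkgspkv → tubbkgspkev (ins e @10)
Edit distance = 3.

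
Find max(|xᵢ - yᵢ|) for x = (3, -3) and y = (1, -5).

max(|x_i - y_i|) = max(|3 - 1|, |-3 - (-5)|) = max(2, 2) = 2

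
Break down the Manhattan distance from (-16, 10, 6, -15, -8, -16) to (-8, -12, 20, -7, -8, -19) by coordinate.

Σ|x_i - y_i| = |-16 - (-8)| + |10 - (-12)| + |6 - 20| + |-15 - (-7)| + |-8 - (-8)| + |-16 - (-19)| = 8 + 22 + 14 + 8 + 0 + 3 = 55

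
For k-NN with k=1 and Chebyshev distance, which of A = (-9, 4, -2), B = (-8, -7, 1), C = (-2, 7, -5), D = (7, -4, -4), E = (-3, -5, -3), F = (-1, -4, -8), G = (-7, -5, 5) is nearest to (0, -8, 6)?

Distances: d(A) = 12, d(B) = 8, d(C) = 15, d(D) = 10, d(E) = 9, d(F) = 14, d(G) = 7. Nearest: G = (-7, -5, 5) with distance 7.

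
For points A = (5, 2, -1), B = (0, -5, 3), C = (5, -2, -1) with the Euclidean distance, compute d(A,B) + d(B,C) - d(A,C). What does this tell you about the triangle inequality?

d(A,B) = √(5² + 7² + 4²) = √90 ≈ 9.4868, d(B,C) = √(5² + 3² + 4²) = √50 ≈ 7.0711, d(A,C) = √(0² + 4² + 0²) = √16 = 4.
d(A,B) + d(B,C) - d(A,C) = 9.4868 + 7.0711 - 4 = 16.5579 - 4 = 12.5579 (to 4 decimal places). This is ≥ 0, so the triangle inequality holds for these points.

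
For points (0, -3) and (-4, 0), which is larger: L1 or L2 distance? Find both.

L1 = |0 - (-4)| + |-3 - 0| = 4 + 3 = 7
L2 = √(4² + 3²) = √25 = 5
L1 ≥ L2 always (equality iff movement is along one axis); L1 > L2 here.
Ratio L1/L2 = 7/5 = 1.4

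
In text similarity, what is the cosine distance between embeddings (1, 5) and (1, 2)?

With u = (1, 5), v = (1, 2):
u·v = 1·1 + 5·2 = 1 + 10 = 11.
|u| = √(1² + 5²) = √26, |v| = √(1² + 2²) = √5, so |u||v| = √(26·5) = √130.
cos θ = (u·v)/(|u||v|) = 11/√130 ≈ 0.9648
Cosine distance = 1 - cos θ ≈ 1 - 0.9648 = 0.0352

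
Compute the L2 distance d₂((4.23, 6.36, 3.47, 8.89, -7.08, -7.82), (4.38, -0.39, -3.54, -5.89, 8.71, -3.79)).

√(Σ(x_i - y_i)²) = √((4.23 - 4.38)² + (6.36 - (-0.39))² + (3.47 - (-3.54))² + (8.89 - (-5.89))² + (-7.08 - 8.71)² + (-7.82 - (-3.79))²)
= √((-0.15)² + 6.75² + 7.01² + 14.78² + (-15.79)² + (-4.03)²) = √(0.0225 + 45.5625 + 49.1401 + 218.4484 + 249.3241 + 16.2409) = √578.7385 ≈ 24.057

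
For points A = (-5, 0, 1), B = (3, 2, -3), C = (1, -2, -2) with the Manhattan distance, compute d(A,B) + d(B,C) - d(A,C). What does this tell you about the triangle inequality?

d(A,B) = 8 + 2 + 4 = 14, d(B,C) = 2 + 4 + 1 = 7, d(A,C) = 6 + 2 + 3 = 11.
d(A,B) + d(B,C) - d(A,C) = 14 + 7 - 11 = 21 - 11 = 10. This is ≥ 0, so the triangle inequality holds for these points.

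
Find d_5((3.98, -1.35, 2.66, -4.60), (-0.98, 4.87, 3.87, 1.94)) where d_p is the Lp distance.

(Σ|x_i - y_i|^5)^(1/5) = (|3.98 - (-0.98)|^5 + |-1.35 - 4.87|^5 + |2.66 - 3.87|^5 + |-4.6 - 1.94|^5)^(1/5)
= (4.96^5 + 6.22^5 + 1.21^5 + 6.54^5)^(1/5) ≈ (3001.9841 + 9310.0481 + 2.5937 + 11964.3399)^(1/5) = (24278.9658)^(1/5) ≈ 7.5344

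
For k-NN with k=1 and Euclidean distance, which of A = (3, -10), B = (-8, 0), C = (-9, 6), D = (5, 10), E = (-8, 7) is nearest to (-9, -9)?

Distances: d(A) ≈ 12.0416, d(B) ≈ 9.0554, d(C) = 15, d(D) ≈ 23.6008, d(E) ≈ 16.0312. Nearest: B = (-8, 0) with distance 9.0554.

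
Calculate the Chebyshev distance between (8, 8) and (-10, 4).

max(|x_i - y_i|) = max(|8 - (-10)|, |8 - 4|) = max(18, 4) = 18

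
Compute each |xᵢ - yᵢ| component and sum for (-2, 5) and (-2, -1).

Σ|x_i - y_i| = |-2 - (-2)| + |5 - (-1)| = 0 + 6 = 6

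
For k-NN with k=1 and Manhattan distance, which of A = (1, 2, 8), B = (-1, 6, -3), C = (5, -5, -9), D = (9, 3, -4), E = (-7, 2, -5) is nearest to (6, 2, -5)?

Distances: d(A) = 18, d(B) = 13, d(C) = 12, d(D) = 5, d(E) = 13. Nearest: D = (9, 3, -4) with distance 5.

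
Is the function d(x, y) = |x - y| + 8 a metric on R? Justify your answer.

No. d fails identity of indiscernibles (specifically d(x,x) = 0): d(1, 1) = |1 - 1| + 8 = 0 + 8 = 8 ≠ 0.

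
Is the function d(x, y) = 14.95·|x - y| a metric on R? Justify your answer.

Yes. Since |x - y| is a metric on R and 14.95 > 0, the positive scalar multiple 14.95·|x - y| is also a metric: scaling by a positive constant preserves non-negativity, identity (d=0 ⟺ |x-y|=0 ⟺ x=y), symmetry, and the triangle inequality.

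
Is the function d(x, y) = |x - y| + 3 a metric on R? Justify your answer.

No. d fails identity of indiscernibles (specifically d(x,x) = 0): d(1, 1) = |1 - 1| + 3 = 0 + 3 = 3 ≠ 0.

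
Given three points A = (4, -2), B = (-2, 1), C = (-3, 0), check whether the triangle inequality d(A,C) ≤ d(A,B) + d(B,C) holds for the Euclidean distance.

d(A,B) = √(6² + 3²) = √45 ≈ 6.7082, d(B,C) = √(1² + 1²) = √2 ≈ 1.4142, d(A,C) = √(7² + 2²) = √53 ≈ 7.2801.
d(A,C) ≈ 7.2801 ≤ 6.7082 + 1.4142 = 8.1224. Triangle inequality is satisfied.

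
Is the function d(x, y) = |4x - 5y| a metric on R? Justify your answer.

No. d fails symmetry: d(2, 1) = |4·2 - 5·1| = |3| = 3, but d(1, 2) = |4·1 - 5·2| = |-6| = 6. Since 3 ≠ 6, d(x,y) ≠ d(y,x) in general.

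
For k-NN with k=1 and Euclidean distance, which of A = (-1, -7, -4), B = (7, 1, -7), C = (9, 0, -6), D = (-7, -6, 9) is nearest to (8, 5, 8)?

Distances: d(A) ≈ 19.2094, d(B) ≈ 15.5563, d(C) ≈ 14.8997, d(D) ≈ 18.6279. Nearest: C = (9, 0, -6) with distance 14.8997.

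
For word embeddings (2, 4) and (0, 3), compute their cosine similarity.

With u = (2, 4), v = (0, 3):
u·v = 2·0 + 4·3 = 0 + 12 = 12.
|u| = √(2² + 4²) = √20, |v| = √(0² + 3²) = √9, so |u||v| = √(20·9) = √180.
cos θ = (u·v)/(|u||v|) = 12/√180 ≈ 0.8944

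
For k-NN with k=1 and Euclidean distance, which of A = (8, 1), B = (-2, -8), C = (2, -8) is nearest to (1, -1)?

Distances: d(A) ≈ 7.2801, d(B) ≈ 7.6158, d(C) ≈ 7.0711. Nearest: C = (2, -8) with distance 7.0711.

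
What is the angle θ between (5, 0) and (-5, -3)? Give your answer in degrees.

With u = (5, 0), v = (-5, -3):
u·v = 5·(-5) + 0·(-3) = (-25) + 0 = -25.
|u| = √(5² + 0²) = √25, |v| = √((-5)² + (-3)²) = √34, so |u||v| = √(25·34) = √850.
cos θ = (u·v)/(|u||v|) = -25/√850 ≈ -0.857493
θ = arccos(-0.857493) ≈ 149.04°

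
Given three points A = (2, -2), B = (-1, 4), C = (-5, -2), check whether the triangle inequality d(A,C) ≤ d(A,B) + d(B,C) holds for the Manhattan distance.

d(A,B) = 3 + 6 = 9, d(B,C) = 4 + 6 = 10, d(A,C) = 7 + 0 = 7.
d(A,C) = 7 ≤ 9 + 10 = 19. Triangle inequality is satisfied.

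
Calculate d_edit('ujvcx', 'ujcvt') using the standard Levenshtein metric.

Let D[i][j] be the edit distance between the first i characters of 'ujvcx' and the first j characters of 'ujcvt', with D[i][0] = i, D[0][j] = j, and D[i][j] = D[i-1][j-1] if the characters match, else 1 + min(D[i-1][j], D[i][j-1], D[i-1][j-1]). Filling the table (rows: prefixes of 'ujvcx', columns: prefixes of 'ujcvt'):
     ε  u  j  c  v  t
  ε  0  1  2  3  4  5
  u  1  0  1  2  3  4
  j  2  1  0  1  2  3
  v  3  2  1  1  1  2
  c  4  3  2  1  2  2
  x  5  4  3  2  2  3
The bottom-right entry gives D[5][5] = 3, so no sequence of fewer than 3 edits works. Backtracking through the table gives one optimal edit sequence (3 edits):
  ujvcx → ujccx (sub v→c @3)
  ujccx → ujcvx (sub c→v @4)
  ujcvx → ujcvt (sub x→t @5)
Edit distance = 3.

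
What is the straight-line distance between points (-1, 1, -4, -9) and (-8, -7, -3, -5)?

√(Σ(x_i - y_i)²) = √((-1 - (-8))² + (1 - (-7))² + (-4 - (-3))² + (-9 - (-5))²)
= √(7² + 8² + (-1)² + (-4)²) = √(49 + 64 + 1 + 16) = √130 ≈ 11.4018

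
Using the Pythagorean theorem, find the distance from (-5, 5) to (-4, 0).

√(Σ(x_i - y_i)²) = √((-5 - (-4))² + (5 - 0)²)
= √((-1)² + 5²) = √(1 + 25) = √26 ≈ 5.099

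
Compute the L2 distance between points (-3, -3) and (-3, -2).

(Σ|x_i - y_i|^2)^(1/2) = (|-3 - (-3)|^2 + |-3 - (-2)|^2)^(1/2)
= (0^2 + 1^2)^(1/2) = (0 + 1)^(1/2) = (1)^(1/2) = 1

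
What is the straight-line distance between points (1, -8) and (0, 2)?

√(Σ(x_i - y_i)²) = √((1 - 0)² + (-8 - 2)²)
= √(1² + (-10)²) = √(1 + 100) = √101 ≈ 10.0499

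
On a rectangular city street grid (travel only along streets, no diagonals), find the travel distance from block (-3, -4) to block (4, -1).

Σ|x_i - y_i| = |-3 - 4| + |-4 - (-1)| = 7 + 3 = 10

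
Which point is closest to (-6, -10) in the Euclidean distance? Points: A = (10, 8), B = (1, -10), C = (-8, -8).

Distances: d(A) ≈ 24.0832, d(B) = 7, d(C) ≈ 2.8284. Nearest: C = (-8, -8) with distance 2.8284.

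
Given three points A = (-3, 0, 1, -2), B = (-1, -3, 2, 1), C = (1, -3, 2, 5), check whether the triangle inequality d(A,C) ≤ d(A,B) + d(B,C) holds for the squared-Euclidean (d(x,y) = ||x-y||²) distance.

d(A,B) = 2² + 3² + 1² + 3² = 23, d(B,C) = 2² + 0² + 0² + 4² = 20, d(A,C) = 4² + 3² + 1² + 7² = 75.
d(A,C) = 75 > 23 + 20 = 43. Triangle inequality is VIOLATED. (Squared-Euclidean is not a metric — this is a counterexample.)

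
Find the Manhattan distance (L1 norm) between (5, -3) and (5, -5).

Σ|x_i - y_i| = |5 - 5| + |-3 - (-5)| = 0 + 2 = 2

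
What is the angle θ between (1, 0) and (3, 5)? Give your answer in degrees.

With u = (1, 0), v = (3, 5):
u·v = 1·3 + 0·5 = 3 + 0 = 3.
|u| = √(1² + 0²) = √1, |v| = √(3² + 5²) = √34, so |u||v| = √(1·34) = √34.
cos θ = (u·v)/(|u||v|) = 3/√34 ≈ 0.514496
θ = arccos(0.514496) ≈ 59.04°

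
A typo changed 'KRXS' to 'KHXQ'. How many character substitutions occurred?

Differing positions: 2, 4. Hamming distance = 2.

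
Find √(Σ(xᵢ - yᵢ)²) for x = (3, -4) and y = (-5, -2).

√(Σ(x_i - y_i)²) = √((3 - (-5))² + (-4 - (-2))²)
= √(8² + (-2)²) = √(64 + 4) = √68 ≈ 8.2462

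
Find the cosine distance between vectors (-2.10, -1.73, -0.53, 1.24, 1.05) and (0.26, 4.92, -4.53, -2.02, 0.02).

With u = (-2.10, -1.73, -0.53, 1.24, 1.05), v = (0.26, 4.92, -4.53, -2.02, 0.02):
u·v = (-2.1)·0.26 + (-1.73)·4.92 + (-0.53)·(-4.53) + 1.24·(-2.02) + 1.05·0.02 = (-0.546) + (-8.5116) + 2.4009 + (-2.5048) + 0.021 = -9.1405.
|u| = √((-2.1)² + (-1.73)² + (-0.53)² + 1.24² + 1.05²) = √(4.41 + 2.9929 + 0.2809 + 1.5376 + 1.1025) = √10.3239, |v| = √(0.26² + 4.92² + (-4.53)² + (-2.02)² + 0.02²) = √(0.0676 + 24.2064 + 20.5209 + 4.0804 + 0.0004) = √48.8757.
cos θ = (u·v)/(|u||v|) = -9.1405/(√10.3239·√48.8757) ≈ -0.4069
Cosine distance = 1 - cos θ ≈ 1 - (-0.4069) = 1.4069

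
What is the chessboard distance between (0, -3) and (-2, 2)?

max(|x_i - y_i|) = max(|0 - (-2)|, |-3 - 2|) = max(2, 5) = 5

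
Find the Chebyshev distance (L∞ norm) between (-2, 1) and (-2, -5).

max(|x_i - y_i|) = max(|-2 - (-2)|, |1 - (-5)|) = max(0, 6) = 6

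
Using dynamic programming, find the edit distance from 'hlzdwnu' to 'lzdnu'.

Let D[i][j] be the edit distance between the first i characters of 'hlzdwnu' and the first j characters of 'lzdnu', with D[i][0] = i, D[0][j] = j, and D[i][j] = D[i-1][j-1] if the characters match, else 1 + min(D[i-1][j], D[i][j-1], D[i-1][j-1]). Filling the table (rows: prefixes of 'hlzdwnu', columns: prefixes of 'lzdnu'):
     ε  l  z  d  n  u
  ε  0  1  2  3  4  5
  h  1  1  2  3  4  5
  l  2  1  2  3  4  5
  z  3  2  1  2  3  4
  d  4  3  2  1  2  3
  w  5  4  3  2  2  3
  n  6  5  4  3  2  3
  u  7  6  5  4  3  2
The bottom-right entry gives D[7][5] = 2, so no sequence of fewer than 2 edits works. Backtracking through the table gives one optimal edit sequence (2 edits):
  hlzdwnu → lzdwnu (del h @1)
  lzdwnu → lzdnu (del w @4)
Edit distance = 2.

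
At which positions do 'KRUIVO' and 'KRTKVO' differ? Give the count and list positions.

Differing positions: 3, 4. Hamming distance = 2.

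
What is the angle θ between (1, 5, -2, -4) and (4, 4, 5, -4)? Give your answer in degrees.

With u = (1, 5, -2, -4), v = (4, 4, 5, -4):
u·v = 1·4 + 5·4 + (-2)·5 + (-4)·(-4) = 4 + 20 + (-10) + 16 = 30.
|u| = √(1² + 5² + (-2)² + (-4)²) = √46, |v| = √(4² + 4² + 5² + (-4)²) = √73, so |u||v| = √(46·73) = √3358.
cos θ = (u·v)/(|u||v|) = 30/√3358 ≈ 0.517703
θ = arccos(0.517703) ≈ 58.82°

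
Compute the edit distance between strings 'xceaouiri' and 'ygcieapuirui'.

Let D[i][j] be the edit distance between the first i characters of 'xceaouiri' and the first j characters of 'ygcieapuirui', with D[i][0] = i, D[0][j] = j, and D[i][j] = D[i-1][j-1] if the characters match, else 1 + min(D[i-1][j], D[i][j-1], D[i-1][j-1]). Filling the table (rows: prefixes of 'xceaouiri', columns: prefixes of 'ygcieapuirui'):
     ε  y  g  c  i  e  a  p  u  i  r  u  i
  ε  0  1  2  3  4  5  6  7  8  9 10 11 12
  x  1  1  2  3  4  5  6  7  8  9 10 11 12
  c  2  2  2  2  3  4  5  6  7  8  9 10 11
  e  3  3  3  3  3  3  4  5  6  7  8  9 10
  a  4  4  4  4  4  4  3  4  5  6  7  8  9
  o  5  5  5  5  5  5  4  4  5  6  7  8  9
  u  6  6  6  6  6  6  5  5  4  5  6  7  8
  i  7  7  7  7  6  7  6  6  5  4  5  6  7
  r  8  8  8  8  7  7  7  7  6  5  4  5  6
  i  9  9  9  9  8  8  8  8  7  6  5  5  5
The bottom-right entry gives D[9][12] = 5, so no sequence of fewer than 5 edits works. Backtracking through the table gives one optimal edit sequence (5 edits):
  xceaouiri → yxceaouiri (ins y @1)
  yxceaouiri → ygceaouiri (sub x→g @2)
  ygceaouiri → ygcieaouiri (ins i @4)
  ygcieaouiri → ygcieapuiri (sub o→p @7)
  ygcieapuiri → ygcieapuirui (ins u @11)
Edit distance = 5.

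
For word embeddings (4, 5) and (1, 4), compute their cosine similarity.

With u = (4, 5), v = (1, 4):
u·v = 4·1 + 5·4 = 4 + 20 = 24.
|u| = √(4² + 5²) = √41, |v| = √(1² + 4²) = √17, so |u||v| = √(41·17) = √697.
cos θ = (u·v)/(|u||v|) = 24/√697 ≈ 0.9091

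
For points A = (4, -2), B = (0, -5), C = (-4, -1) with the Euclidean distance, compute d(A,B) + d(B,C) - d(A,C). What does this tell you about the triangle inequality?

d(A,B) = √(4² + 3²) = √25 = 5, d(B,C) = √(4² + 4²) = √32 ≈ 5.6569, d(A,C) = √(8² + 1²) = √65 ≈ 8.0623.
d(A,B) + d(B,C) - d(A,C) = 5 + 5.6569 - 8.0623 = 10.6569 - 8.0623 = 2.5946 (to 4 decimal places). This is ≥ 0, so the triangle inequality holds for these points.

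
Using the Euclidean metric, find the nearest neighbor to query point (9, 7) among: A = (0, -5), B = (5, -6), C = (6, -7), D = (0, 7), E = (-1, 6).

Distances: d(A) = 15, d(B) ≈ 13.6015, d(C) ≈ 14.3178, d(D) = 9, d(E) ≈ 10.0499. Nearest: D = (0, 7) with distance 9.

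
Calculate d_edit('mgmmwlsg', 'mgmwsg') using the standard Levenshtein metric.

Let D[i][j] be the edit distance between the first i characters of 'mgmmwlsg' and the first j characters of 'mgmwsg', with D[i][0] = i, D[0][j] = j, and D[i][j] = D[i-1][j-1] if the characters match, else 1 + min(D[i-1][j], D[i][j-1], D[i-1][j-1]). Filling the table (rows: prefixes of 'mgmmwlsg', columns: prefixes of 'mgmwsg'):
     ε  m  g  m  w  s  g
  ε  0  1  2  3  4  5  6
  m  1  0  1  2  3  4  5
  g  2  1  0  1  2  3  4
  m  3  2  1  0  1  2  3
  m  4  3  2  1  1  2  3
  w  5  4  3  2  1  2  3
  l  6  5  4  3  2  2  3
  s  7  6  5  4  3  2  3
  g  8  7  6  5  4  3  2
The bottom-right entry gives D[8][6] = 2, so no sequence of fewer than 2 edits works. Backtracking through the table gives one optimal edit sequence (2 edits):
  mgmmwlsg → mgmwlsg (del m @3)
  mgmwlsg → mgmwsg (del l @5)
Edit distance = 2.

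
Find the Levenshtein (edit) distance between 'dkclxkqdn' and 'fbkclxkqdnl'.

Let D[i][j] be the edit distance between the first i characters of 'dkclxkqdn' and the first j characters of 'fbkclxkqdnl', with D[i][0] = i, D[0][j] = j, and D[i][j] = D[i-1][j-1] if the characters match, else 1 + min(D[i-1][j], D[i][j-1], D[i-1][j-1]). Filling the table (rows: prefixes of 'dkclxkqdn', columns: prefixes of 'fbkclxkqdnl'):
     ε  f  b  k  c  l  x  k  q  d  n  l
  ε  0  1  2  3  4  5  6  7  8  9 10 11
  d  1  1  2  3  4  5  6  7  8  8  9 10
  k  2  2  2  2  3  4  5  6  7  8  9 10
  c  3  3  3  3  2  3  4  5  6  7  8  9
  l  4  4  4  4  3  2  3  4  5  6  7  8
  x  5  5  5  5  4  3  2  3  4  5  6  7
  k  6  6  6  5  5  4  3  2  3  4  5  6
  q  7  7  7  6  6  5  4  3  2  3  4  5
  d  8  8  8  7  7  6  5  4  3  2  3  4
  n  9  9  9  8  8  7  6  5  4  3  2  3
The bottom-right entry gives D[9][11] = 3, so no sequence of fewer than 3 edits works. Backtracking through the table gives one optimal edit sequence (3 edits):
  dkclxkqdn → fdkclxkqdn (ins f @1)
  fdkclxkqdn → fbkclxkqdn (sub d→b @2)
  fbkclxkqdn → fbkclxkqdnl (ins l @11)
Edit distance = 3.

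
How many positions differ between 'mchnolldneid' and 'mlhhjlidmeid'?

Differing positions: 2, 4, 5, 7, 9. Hamming distance = 5.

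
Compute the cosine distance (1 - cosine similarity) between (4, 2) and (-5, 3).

With u = (4, 2), v = (-5, 3):
u·v = 4·(-5) + 2·3 = (-20) + 6 = -14.
|u| = √(4² + 2²) = √20, |v| = √((-5)² + 3²) = √34, so |u||v| = √(20·34) = √680.
cos θ = (u·v)/(|u||v|) = -14/√680 ≈ -0.5369
Cosine distance = 1 - cos θ ≈ 1 - (-0.5369) = 1.5369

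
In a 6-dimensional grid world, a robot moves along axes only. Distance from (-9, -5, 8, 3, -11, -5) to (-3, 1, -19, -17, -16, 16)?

Σ|x_i - y_i| = |-9 - (-3)| + |-5 - 1| + |8 - (-19)| + |3 - (-17)| + |-11 - (-16)| + |-5 - 16| = 6 + 6 + 27 + 20 + 5 + 21 = 85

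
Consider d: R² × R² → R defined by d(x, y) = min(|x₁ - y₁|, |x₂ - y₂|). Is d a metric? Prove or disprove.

No. d fails identity of indiscernibles: take x = (3, 0) and y = (3, 8). Then d(x,y) = min(|3 - 3|, |0 - 8|) = min(0, 8) = 0, yet x ≠ y.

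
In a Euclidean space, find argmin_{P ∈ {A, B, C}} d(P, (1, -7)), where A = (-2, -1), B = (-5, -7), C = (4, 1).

Distances: d(A) ≈ 6.7082, d(B) = 6, d(C) ≈ 8.544. Nearest: B = (-5, -7) with distance 6.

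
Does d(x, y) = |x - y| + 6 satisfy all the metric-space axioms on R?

No. d fails identity of indiscernibles (specifically d(x,x) = 0): d(1, 1) = |1 - 1| + 6 = 0 + 6 = 6 ≠ 0.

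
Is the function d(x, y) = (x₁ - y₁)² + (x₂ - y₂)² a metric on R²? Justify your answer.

No. The squared Euclidean distance fails the triangle inequality. Counterexample: x = (0, 0), y = (5, 3), z = (10, 6). d(x,z) = 10² + 6² = 136, but d(x,y) + d(y,z) = (5² + 3²) + (5² + 3²) = 34 + 34 = 68. Since 136 > 68, the triangle inequality is violated. (Note: √d, the ordinary Euclidean distance, IS a metric.)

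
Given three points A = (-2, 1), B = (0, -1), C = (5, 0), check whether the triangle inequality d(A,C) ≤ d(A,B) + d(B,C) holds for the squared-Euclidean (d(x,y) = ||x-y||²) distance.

d(A,B) = 2² + 2² = 8, d(B,C) = 5² + 1² = 26, d(A,C) = 7² + 1² = 50.
d(A,C) = 50 > 8 + 26 = 34. Triangle inequality is VIOLATED. (Squared-Euclidean is not a metric — this is a counterexample.)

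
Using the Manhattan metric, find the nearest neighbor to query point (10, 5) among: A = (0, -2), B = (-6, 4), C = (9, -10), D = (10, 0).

Distances: d(A) = 17, d(B) = 17, d(C) = 16, d(D) = 5. Nearest: D = (10, 0) with distance 5.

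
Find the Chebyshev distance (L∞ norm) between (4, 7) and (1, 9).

max(|x_i - y_i|) = max(|4 - 1|, |7 - 9|) = max(3, 2) = 3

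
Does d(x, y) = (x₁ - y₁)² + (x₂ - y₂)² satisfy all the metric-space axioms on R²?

No. The squared Euclidean distance fails the triangle inequality. Counterexample: x = (0, 0), y = (5, 4), z = (10, 8). d(x,z) = 10² + 8² = 164, but d(x,y) + d(y,z) = (5² + 4²) + (5² + 4²) = 41 + 41 = 82. Since 164 > 82, the triangle inequality is violated. (Note: √d, the ordinary Euclidean distance, IS a metric.)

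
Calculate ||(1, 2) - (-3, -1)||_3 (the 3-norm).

(Σ|x_i - y_i|^3)^(1/3) = (|1 - (-3)|^3 + |2 - (-1)|^3)^(1/3)
= (4^3 + 3^3)^(1/3) = (64 + 27)^(1/3) = (91)^(1/3) ≈ 4.4979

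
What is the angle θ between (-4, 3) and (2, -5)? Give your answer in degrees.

With u = (-4, 3), v = (2, -5):
u·v = (-4)·2 + 3·(-5) = (-8) + (-15) = -23.
|u| = √((-4)² + 3²) = √25, |v| = √(2² + (-5)²) = √29, so |u||v| = √(25·29) = √725.
cos θ = (u·v)/(|u||v|) = -23/√725 ≈ -0.854199
θ = arccos(-0.854199) ≈ 148.67°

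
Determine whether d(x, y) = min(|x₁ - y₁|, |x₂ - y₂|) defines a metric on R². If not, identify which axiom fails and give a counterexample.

No. d fails identity of indiscernibles: take x = (-3, 0) and y = (-3, 1). Then d(x,y) = min(|-3 - (-3)|, |0 - 1|) = min(0, 1) = 0, yet x ≠ y.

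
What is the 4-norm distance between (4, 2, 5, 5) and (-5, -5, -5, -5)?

(Σ|x_i - y_i|^4)^(1/4) = (|4 - (-5)|^4 + |2 - (-5)|^4 + |5 - (-5)|^4 + |5 - (-5)|^4)^(1/4)
= (9^4 + 7^4 + 10^4 + 10^4)^(1/4) = (6561 + 2401 + 10000 + 10000)^(1/4) = (28962)^(1/4) ≈ 13.0454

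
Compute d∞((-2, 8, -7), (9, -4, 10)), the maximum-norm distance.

max(|x_i - y_i|) = max(|-2 - 9|, |8 - (-4)|, |-7 - 10|) = max(11, 12, 17) = 17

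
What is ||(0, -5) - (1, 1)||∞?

max(|x_i - y_i|) = max(|0 - 1|, |-5 - 1|) = max(1, 6) = 6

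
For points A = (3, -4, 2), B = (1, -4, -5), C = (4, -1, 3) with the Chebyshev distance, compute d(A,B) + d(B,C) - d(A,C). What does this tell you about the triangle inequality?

d(A,B) = max(2, 0, 7) = 7, d(B,C) = max(3, 3, 8) = 8, d(A,C) = max(1, 3, 1) = 3.
d(A,B) + d(B,C) - d(A,C) = 7 + 8 - 3 = 15 - 3 = 12. This is ≥ 0, so the triangle inequality holds for these points.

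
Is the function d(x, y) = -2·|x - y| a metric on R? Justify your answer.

No. With c = -2 < 0, d fails non-negativity: d(7, 9) = -2·|7 - 9| = -2·2 = -4 < 0.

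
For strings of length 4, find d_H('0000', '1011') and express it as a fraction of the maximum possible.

Differing positions: 1, 3, 4. Hamming distance = 3. The maximum possible Hamming distance for length-4 strings is 4, so d_H/4 = 3/4 = 0.75.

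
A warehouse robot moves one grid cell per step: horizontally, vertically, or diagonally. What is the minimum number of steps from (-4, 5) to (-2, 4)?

max(|x_i - y_i|) = max(|-4 - (-2)|, |5 - 4|) = max(2, 1) = 2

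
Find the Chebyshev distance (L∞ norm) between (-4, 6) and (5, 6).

max(|x_i - y_i|) = max(|-4 - 5|, |6 - 6|) = max(9, 0) = 9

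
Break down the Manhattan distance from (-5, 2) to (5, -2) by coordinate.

Σ|x_i - y_i| = |-5 - 5| + |2 - (-2)| = 10 + 4 = 14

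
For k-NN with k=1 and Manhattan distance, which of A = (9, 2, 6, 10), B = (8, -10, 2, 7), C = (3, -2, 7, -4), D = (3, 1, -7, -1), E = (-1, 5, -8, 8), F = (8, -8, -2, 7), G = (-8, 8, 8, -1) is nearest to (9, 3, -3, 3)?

Distances: d(A) = 17, d(B) = 23, d(C) = 28, d(D) = 16, d(E) = 22, d(F) = 17, d(G) = 37. Nearest: D = (3, 1, -7, -1) with distance 16.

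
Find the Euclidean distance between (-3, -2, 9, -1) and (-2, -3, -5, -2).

√(Σ(x_i - y_i)²) = √((-3 - (-2))² + (-2 - (-3))² + (9 - (-5))² + (-1 - (-2))²)
= √((-1)² + 1² + 14² + 1²) = √(1 + 1 + 196 + 1) = √199 ≈ 14.1067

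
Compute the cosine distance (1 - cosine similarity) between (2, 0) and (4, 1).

With u = (2, 0), v = (4, 1):
u·v = 2·4 + 0·1 = 8 + 0 = 8.
|u| = √(2² + 0²) = √4, |v| = √(4² + 1²) = √17, so |u||v| = √(4·17) = √68.
cos θ = (u·v)/(|u||v|) = 8/√68 ≈ 0.9701
Cosine distance = 1 - cos θ ≈ 1 - 0.9701 = 0.0299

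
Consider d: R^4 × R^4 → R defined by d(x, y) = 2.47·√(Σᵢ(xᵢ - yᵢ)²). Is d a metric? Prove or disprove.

Yes. The L2 (Euclidean) norm induces a metric on R^4, and multiplying a metric by a positive constant 2.47 > 0 preserves all four axioms: non-negativity (2.47·||x-y|| ≥ 0), identity (2.47·||x-y|| = 0 ⟺ ||x-y|| = 0 ⟺ x = y), symmetry (||x-y|| = ||y-x||), and the triangle inequality (2.47·||x-z|| ≤ 2.47·||x-y|| + 2.47·||y-z||). So d is a metric.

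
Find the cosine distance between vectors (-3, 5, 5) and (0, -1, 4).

With u = (-3, 5, 5), v = (0, -1, 4):
u·v = (-3)·0 + 5·(-1) + 5·4 = 0 + (-5) + 20 = 15.
|u| = √((-3)² + 5² + 5²) = √59, |v| = √(0² + (-1)² + 4²) = √17, so |u||v| = √(59·17) = √1003.
cos θ = (u·v)/(|u||v|) = 15/√1003 ≈ 0.4736
Cosine distance = 1 - cos θ ≈ 1 - 0.4736 = 0.5264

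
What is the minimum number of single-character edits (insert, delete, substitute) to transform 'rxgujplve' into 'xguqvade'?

Let D[i][j] be the edit distance between the first i characters of 'rxgujplve' and the first j characters of 'xguqvade', with D[i][0] = i, D[0][j] = j, and D[i][j] = D[i-1][j-1] if the characters match, else 1 + min(D[i-1][j], D[i][j-1], D[i-1][j-1]). Filling the table (rows: prefixes of 'rxgujplve', columns: prefixes of 'xguqvade'):
     ε  x  g  u  q  v  a  d  e
  ε  0  1  2  3  4  5  6  7  8
  r  1  1  2  3  4  5  6  7  8
  x  2  1  2  3  4  5  6  7  8
  g  3  2  1  2  3  4  5  6  7
  u  4  3  2  1  2  3  4  5  6
  j  5  4  3  2  2  3  4  5  6
  p  6  5  4  3  3  3  4  5  6
  l  7  6  5  4  4  4  4  5  6
  v  8  7  6  5  5  4  5  5  6
  e  9  8  7  6  6  5  5  6  5
The bottom-right entry gives D[9][8] = 5, so no sequence of fewer than 5 edits works. Backtracking through the table gives one optimal edit sequence (5 edits):
  rxgujplve → xgujplve (del r @1)
  xgujplve → xguqplve (sub j→q @4)
  xguqplve → xguqvlve (sub p→v @5)
  xguqvlve → xguqvave (sub l→a @6)
  xguqvave → xguqvade (sub v→d @7)
Edit distance = 5.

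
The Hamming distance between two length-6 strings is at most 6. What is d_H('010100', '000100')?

Differing positions: 2. Hamming distance = 1. The maximum possible Hamming distance for length-6 strings is 6, so d_H/6 = 1/6 ≈ 0.1667.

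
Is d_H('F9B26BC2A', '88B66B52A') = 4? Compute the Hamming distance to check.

Differing positions: 1, 2, 4, 7. Hamming distance = 4, so the claim is true.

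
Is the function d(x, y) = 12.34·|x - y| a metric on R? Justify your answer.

Yes. Since |x - y| is a metric on R and 12.34 > 0, the positive scalar multiple 12.34·|x - y| is also a metric: scaling by a positive constant preserves non-negativity, identity (d=0 ⟺ |x-y|=0 ⟺ x=y), symmetry, and the triangle inequality.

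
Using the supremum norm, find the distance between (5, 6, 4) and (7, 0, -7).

max(|x_i - y_i|) = max(|5 - 7|, |6 - 0|, |4 - (-7)|) = max(2, 6, 11) = 11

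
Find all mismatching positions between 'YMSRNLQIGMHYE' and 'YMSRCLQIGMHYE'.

Differing positions: 5. Hamming distance = 1.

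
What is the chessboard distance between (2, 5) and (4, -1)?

max(|x_i - y_i|) = max(|2 - 4|, |5 - (-1)|) = max(2, 6) = 6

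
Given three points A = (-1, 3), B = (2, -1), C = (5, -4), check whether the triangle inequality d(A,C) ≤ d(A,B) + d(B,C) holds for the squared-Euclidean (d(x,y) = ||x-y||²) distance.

d(A,B) = 3² + 4² = 25, d(B,C) = 3² + 3² = 18, d(A,C) = 6² + 7² = 85.
d(A,C) = 85 > 25 + 18 = 43. Triangle inequality is VIOLATED. (Squared-Euclidean is not a metric — this is a counterexample.)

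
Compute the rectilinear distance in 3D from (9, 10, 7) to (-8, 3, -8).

Σ|x_i - y_i| = |9 - (-8)| + |10 - 3| + |7 - (-8)| = 17 + 7 + 15 = 39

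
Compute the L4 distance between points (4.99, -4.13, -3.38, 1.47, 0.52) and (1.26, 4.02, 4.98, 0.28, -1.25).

(Σ|x_i - y_i|^4)^(1/4) = (|4.99 - 1.26|^4 + |-4.13 - 4.02|^4 + |-3.38 - 4.98|^4 + |1.47 - 0.28|^4 + |0.52 - (-1.25)|^4)^(1/4)
= (3.73^4 + 8.15^4 + 8.36^4 + 1.19^4 + 1.77^4)^(1/4) ≈ (193.5688 + 4411.9485 + 4884.5562 + 2.0053 + 9.8151)^(1/4) = (9501.8939)^(1/4) ≈ 9.8731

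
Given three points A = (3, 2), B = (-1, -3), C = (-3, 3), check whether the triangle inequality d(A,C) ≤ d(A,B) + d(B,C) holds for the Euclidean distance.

d(A,B) = √(4² + 5²) = √41 ≈ 6.4031, d(B,C) = √(2² + 6²) = √40 ≈ 6.3246, d(A,C) = √(6² + 1²) = √37 ≈ 6.0828.
d(A,C) ≈ 6.0828 ≤ 6.4031 + 6.3246 = 12.7277. Triangle inequality is satisfied.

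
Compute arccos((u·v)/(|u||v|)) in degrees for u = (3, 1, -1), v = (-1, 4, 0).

With u = (3, 1, -1), v = (-1, 4, 0):
u·v = 3·(-1) + 1·4 + (-1)·0 = (-3) + 4 + 0 = 1.
|u| = √(3² + 1² + (-1)²) = √11, |v| = √((-1)² + 4² + 0²) = √17, so |u||v| = √(11·17) = √187.
cos θ = (u·v)/(|u||v|) = 1/√187 ≈ 0.073127
θ = arccos(0.073127) ≈ 85.81°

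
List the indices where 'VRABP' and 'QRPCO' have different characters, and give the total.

Differing positions: 1, 3, 4, 5. Hamming distance = 4.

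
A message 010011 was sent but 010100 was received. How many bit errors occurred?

Differing positions: 4, 5, 6. Hamming distance = 3.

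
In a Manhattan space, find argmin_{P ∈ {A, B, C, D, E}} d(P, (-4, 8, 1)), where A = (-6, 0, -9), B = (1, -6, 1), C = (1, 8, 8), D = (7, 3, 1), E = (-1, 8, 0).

Distances: d(A) = 20, d(B) = 19, d(C) = 12, d(D) = 16, d(E) = 4. Nearest: E = (-1, 8, 0) with distance 4.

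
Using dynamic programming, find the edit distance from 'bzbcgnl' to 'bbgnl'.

Let D[i][j] be the edit distance between the first i characters of 'bzbcgnl' and the first j characters of 'bbgnl', with D[i][0] = i, D[0][j] = j, and D[i][j] = D[i-1][j-1] if the characters match, else 1 + min(D[i-1][j], D[i][j-1], D[i-1][j-1]). Filling the table (rows: prefixes of 'bzbcgnl', columns: prefixes of 'bbgnl'):
     ε  b  b  g  n  l
  ε  0  1  2  3  4  5
  b  1  0  1  2  3  4
  z  2  1  1  2  3  4
  b  3  2  1  2  3  4
  c  4  3  2  2  3  4
  g  5  4  3  2  3  4
  n  6  5  4  3  2  3
  l  7  6  5  4  3  2
The bottom-right entry gives D[7][5] = 2, so no sequence of fewer than 2 edits works. Backtracking through the table gives one optimal edit sequence (2 edits):
  bzbcgnl → bbcgnl (del z @2)
  bbcgnl → bbgnl (del c @3)
Edit distance = 2.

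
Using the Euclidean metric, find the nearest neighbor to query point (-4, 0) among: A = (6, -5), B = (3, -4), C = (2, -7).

Distances: d(A) ≈ 11.1803, d(B) ≈ 8.0623, d(C) ≈ 9.2195. Nearest: B = (3, -4) with distance 8.0623.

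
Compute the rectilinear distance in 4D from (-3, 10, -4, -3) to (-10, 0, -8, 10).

Σ|x_i - y_i| = |-3 - (-10)| + |10 - 0| + |-4 - (-8)| + |-3 - 10| = 7 + 10 + 4 + 13 = 34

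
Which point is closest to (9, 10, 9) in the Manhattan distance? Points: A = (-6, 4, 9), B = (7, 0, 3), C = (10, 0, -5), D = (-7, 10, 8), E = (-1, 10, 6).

Distances: d(A) = 21, d(B) = 18, d(C) = 25, d(D) = 17, d(E) = 13. Nearest: E = (-1, 10, 6) with distance 13.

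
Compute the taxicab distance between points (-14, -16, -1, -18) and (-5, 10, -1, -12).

Σ|x_i - y_i| = |-14 - (-5)| + |-16 - 10| + |-1 - (-1)| + |-18 - (-12)| = 9 + 26 + 0 + 6 = 41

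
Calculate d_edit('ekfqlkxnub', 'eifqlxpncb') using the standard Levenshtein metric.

Let D[i][j] be the edit distance between the first i characters of 'ekfqlkxnub' and the first j characters of 'eifqlxpncb', with D[i][0] = i, D[0][j] = j, and D[i][j] = D[i-1][j-1] if the characters match, else 1 + min(D[i-1][j], D[i][j-1], D[i-1][j-1]). Filling the table (rows: prefixes of 'ekfqlkxnub', columns: prefixes of 'eifqlxpncb'):
     ε  e  i  f  q  l  x  p  n  c  b
  ε  0  1  2  3  4  5  6  7  8  9 10
  e  1  0  1  2  3  4  5  6  7  8  9
  k  2  1  1  2  3  4  5  6  7  8  9
  f  3  2  2  1  2  3  4  5  6  7  8
  q  4  3  3  2  1  2  3  4  5  6  7
  l  5  4  4  3  2  1  2  3  4  5  6
  k  6  5  5  4  3  2  2  3  4  5  6
  x  7  6  6  5  4  3  2  3  4  5  6
  n  8  7  7  6  5  4  3  3  3  4  5
  u  9  8  8  7  6  5  4  4  4  4  5
  b 10  9  9  8  7  6  5  5  5  5  4
The bottom-right entry gives D[10][10] = 4, so no sequence of fewer than 4 edits works. Backtracking through the table gives one optimal edit sequence (4 edits):
  ekfqlkxnub → eifqlkxnub (sub k→i @2)
  eifqlkxnub → eifqlxxnub (sub k→x @6)
  eifqlxxnub → eifqlxpnub (sub x→p @7)
  eifqlxpnub → eifqlxpncb (sub u→c @9)
Edit distance = 4.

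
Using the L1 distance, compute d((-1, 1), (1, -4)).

Σ|x_i - y_i| = |-1 - 1| + |1 - (-4)| = 2 + 5 = 7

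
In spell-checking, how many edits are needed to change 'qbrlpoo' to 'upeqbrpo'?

Let D[i][j] be the edit distance between the first i characters of 'qbrlpoo' and the first j characters of 'upeqbrpo', with D[i][0] = i, D[0][j] = j, and D[i][j] = D[i-1][j-1] if the characters match, else 1 + min(D[i-1][j], D[i][j-1], D[i-1][j-1]). Filling the table (rows: prefixes of 'qbrlpoo', columns: prefixes of 'upeqbrpo'):
     ε  u  p  e  q  b  r  p  o
  ε  0  1  2  3  4  5  6  7  8
  q  1  1  2  3  3  4  5  6  7
  b  2  2  2  3  4  3  4  5  6
  r  3  3  3  3  4  4  3  4  5
  l  4  4  4  4  4  5  4  4  5
  p  5  5  4  5  5  5  5  4  5
  o  6  6  5  5  6  6  6  5  4
  o  7  7  6  6  6  7  7  6  5
The bottom-right entry gives D[7][8] = 5, so no sequence of fewer than 5 edits works. Backtracking through the table gives one optimal edit sequence (5 edits):
  qbrlpoo → uqbrlpoo (ins u @1)
  uqbrlpoo → upqbrlpoo (ins p @2)
  upqbrlpoo → upeqbrlpoo (ins e @3)
  upeqbrlpoo → upeqbrpoo (del l @7)
  upeqbrpoo → upeqbrpo (del o @8)
Edit distance = 5.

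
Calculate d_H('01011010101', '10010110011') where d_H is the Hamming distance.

Differing positions: 1, 2, 5, 6, 9, 10. Hamming distance = 6.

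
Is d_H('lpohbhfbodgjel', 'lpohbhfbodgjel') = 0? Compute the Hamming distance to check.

Differing positions: none. Hamming distance = 0, so the claim is true.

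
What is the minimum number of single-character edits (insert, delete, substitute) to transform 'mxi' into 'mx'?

Let D[i][j] be the edit distance between the first i characters of 'mxi' and the first j characters of 'mx', with D[i][0] = i, D[0][j] = j, and D[i][j] = D[i-1][j-1] if the characters match, else 1 + min(D[i-1][j], D[i][j-1], D[i-1][j-1]). Filling the table (rows: prefixes of 'mxi', columns: prefixes of 'mx'):
     ε  m  x
  ε  0  1  2
  m  1  0  1
  x  2  1  0
  i  3  2  1
The bottom-right entry gives D[3][2] = 1, so no sequence of fewer than 1 edit works. Backtracking through the table gives one optimal edit sequence (1 edit):
  mxi → mx (del i @3)
Edit distance = 1.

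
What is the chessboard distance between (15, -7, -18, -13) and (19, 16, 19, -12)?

max(|x_i - y_i|) = max(|15 - 19|, |-7 - 16|, |-18 - 19|, |-13 - (-12)|) = max(4, 23, 37, 1) = 37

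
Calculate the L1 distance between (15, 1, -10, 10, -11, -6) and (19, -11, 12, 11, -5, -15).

Σ|x_i - y_i| = |15 - 19| + |1 - (-11)| + |-10 - 12| + |10 - 11| + |-11 - (-5)| + |-6 - (-15)| = 4 + 12 + 22 + 1 + 6 + 9 = 54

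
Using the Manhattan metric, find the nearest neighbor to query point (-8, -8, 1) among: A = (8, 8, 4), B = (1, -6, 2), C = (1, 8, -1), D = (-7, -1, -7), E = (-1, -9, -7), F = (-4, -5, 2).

Distances: d(A) = 35, d(B) = 12, d(C) = 27, d(D) = 16, d(E) = 16, d(F) = 8. Nearest: F = (-4, -5, 2) with distance 8.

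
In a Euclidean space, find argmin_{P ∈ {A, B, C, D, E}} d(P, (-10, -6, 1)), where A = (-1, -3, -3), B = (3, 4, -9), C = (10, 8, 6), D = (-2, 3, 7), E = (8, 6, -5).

Distances: d(A) ≈ 10.2956, d(B) ≈ 19.2094, d(C) ≈ 24.9199, d(D) ≈ 13.4536, d(E) ≈ 22.4499. Nearest: A = (-1, -3, -3) with distance 10.2956.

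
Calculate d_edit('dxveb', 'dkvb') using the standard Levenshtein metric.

Let D[i][j] be the edit distance between the first i characters of 'dxveb' and the first j characters of 'dkvb', with D[i][0] = i, D[0][j] = j, and D[i][j] = D[i-1][j-1] if the characters match, else 1 + min(D[i-1][j], D[i][j-1], D[i-1][j-1]). Filling the table (rows: prefixes of 'dxveb', columns: prefixes of 'dkvb'):
     ε  d  k  v  b
  ε  0  1  2  3  4
  d  1  0  1  2  3
  x  2  1  1  2  3
  v  3  2  2  1  2
  e  4  3  3  2  2
  b  5  4  4  3  2
The bottom-right entry gives D[5][4] = 2, so no sequence of fewer than 2 edits works. Backtracking through the table gives one optimal edit sequence (2 edits):
  dxveb → dkveb (sub x→k @2)
  dkveb → dkvb (del e @4)
Edit distance = 2.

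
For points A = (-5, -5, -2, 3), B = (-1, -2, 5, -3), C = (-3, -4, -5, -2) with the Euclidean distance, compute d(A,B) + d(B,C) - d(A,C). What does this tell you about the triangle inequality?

d(A,B) = √(4² + 3² + 7² + 6²) = √110 ≈ 10.4881, d(B,C) = √(2² + 2² + 10² + 1²) = √109 ≈ 10.4403, d(A,C) = √(2² + 1² + 3² + 5²) = √39 ≈ 6.245.
d(A,B) + d(B,C) - d(A,C) = 10.4881 + 10.4403 - 6.245 = 20.9284 - 6.245 = 14.6834 (to 4 decimal places). This is ≥ 0, so the triangle inequality holds for these points.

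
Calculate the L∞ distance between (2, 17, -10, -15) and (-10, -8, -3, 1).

max(|x_i - y_i|) = max(|2 - (-10)|, |17 - (-8)|, |-10 - (-3)|, |-15 - 1|) = max(12, 25, 7, 16) = 25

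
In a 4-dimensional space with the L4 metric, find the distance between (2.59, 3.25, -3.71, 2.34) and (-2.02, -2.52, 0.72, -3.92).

(Σ|x_i - y_i|^4)^(1/4) = (|2.59 - (-2.02)|^4 + |3.25 - (-2.52)|^4 + |-3.71 - 0.72|^4 + |2.34 - (-3.92)|^4)^(1/4)
= (4.61^4 + 5.77^4 + 4.43^4 + 6.26^4)^(1/4) ≈ (451.6518 + 1108.4172 + 385.1367 + 1535.668)^(1/4) = (3480.8737)^(1/4) ≈ 7.6811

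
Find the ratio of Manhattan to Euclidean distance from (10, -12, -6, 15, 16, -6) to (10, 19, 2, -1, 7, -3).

L1 = |10 - 10| + |-12 - 19| + |-6 - 2| + |15 - (-1)| + |16 - 7| + |-6 - (-3)| = 0 + 31 + 8 + 16 + 9 + 3 = 67
L2 = √(0² + 31² + 8² + 16² + 9² + 3²) = √1371 ≈ 37.027
L1 ≥ L2 always (equality iff movement is along one axis); L1 > L2 here.
Ratio L1/L2 = 67/√1371 ≈ 1.8095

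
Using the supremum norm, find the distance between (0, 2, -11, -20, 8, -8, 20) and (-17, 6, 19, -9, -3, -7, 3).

max(|x_i - y_i|) = max(|0 - (-17)|, |2 - 6|, |-11 - 19|, |-20 - (-9)|, |8 - (-3)|, |-8 - (-7)|, |20 - 3|) = max(17, 4, 30, 11, 11, 1, 17) = 30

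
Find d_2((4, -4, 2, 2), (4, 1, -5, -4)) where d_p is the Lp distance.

(Σ|x_i - y_i|^2)^(1/2) = (|4 - 4|^2 + |-4 - 1|^2 + |2 - (-5)|^2 + |2 - (-4)|^2)^(1/2)
= (0^2 + 5^2 + 7^2 + 6^2)^(1/2) = (0 + 25 + 49 + 36)^(1/2) = (110)^(1/2) ≈ 10.4881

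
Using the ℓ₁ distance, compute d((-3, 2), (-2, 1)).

Σ|x_i - y_i| = |-3 - (-2)| + |2 - 1| = 1 + 1 = 2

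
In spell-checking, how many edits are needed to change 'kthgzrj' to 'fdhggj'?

Let D[i][j] be the edit distance between the first i characters of 'kthgzrj' and the first j characters of 'fdhggj', with D[i][0] = i, D[0][j] = j, and D[i][j] = D[i-1][j-1] if the characters match, else 1 + min(D[i-1][j], D[i][j-1], D[i-1][j-1]). Filling the table (rows: prefixes of 'kthgzrj', columns: prefixes of 'fdhggj'):
     ε  f  d  h  g  g  j
  ε  0  1  2  3  4  5  6
  k  1  1  2  3  4  5  6
  t  2  2  2  3  4  5  6
  h  3  3  3  2  3  4  5
  g  4  4  4  3  2  3  4
  z  5  5  5  4  3  3  4
  r  6  6  6  5  4  4  4
  j  7  7  7  6  5  5  4
The bottom-right entry gives D[7][6] = 4, so no sequence of fewer than 4 edits works. Backtracking through the table gives one optimal edit sequence (4 edits):
  kthgzrj → fthgzrj (sub k→f @1)
  fthgzrj → fdhgzrj (sub t→d @2)
  fdhgzrj → fdhgrj (del z @5)
  fdhgrj → fdhggj (sub r→g @5)
Edit distance = 4.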